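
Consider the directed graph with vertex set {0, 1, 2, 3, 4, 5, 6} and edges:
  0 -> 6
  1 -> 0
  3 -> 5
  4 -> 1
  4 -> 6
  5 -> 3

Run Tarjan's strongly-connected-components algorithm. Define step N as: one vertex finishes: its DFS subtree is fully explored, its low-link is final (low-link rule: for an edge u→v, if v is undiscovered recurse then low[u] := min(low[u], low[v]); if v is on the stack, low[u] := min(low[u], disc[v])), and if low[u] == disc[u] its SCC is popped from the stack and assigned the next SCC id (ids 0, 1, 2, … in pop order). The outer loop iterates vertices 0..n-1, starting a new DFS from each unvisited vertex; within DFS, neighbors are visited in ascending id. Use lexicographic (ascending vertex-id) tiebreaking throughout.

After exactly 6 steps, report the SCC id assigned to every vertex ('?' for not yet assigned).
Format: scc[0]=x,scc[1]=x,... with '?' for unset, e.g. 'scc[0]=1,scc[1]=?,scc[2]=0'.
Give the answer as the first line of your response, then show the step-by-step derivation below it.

scc[0]=1,scc[1]=2,scc[2]=3,scc[3]=4,scc[4]=?,scc[5]=4,scc[6]=0

step 1: low=(low[0]=0,low[1]=?,low[2]=?,low[3]=?,low[4]=?,low[5]=?,low[6]=1); scc=(scc[0]=?,scc[1]=?,scc[2]=?,scc[3]=?,scc[4]=?,scc[5]=?,scc[6]=0)
step 2: low=(low[0]=0,low[1]=?,low[2]=?,low[3]=?,low[4]=?,low[5]=?,low[6]=1); scc=(scc[0]=1,scc[1]=?,scc[2]=?,scc[3]=?,scc[4]=?,scc[5]=?,scc[6]=0)
step 3: low=(low[0]=0,low[1]=2,low[2]=?,low[3]=?,low[4]=?,low[5]=?,low[6]=1); scc=(scc[0]=1,scc[1]=2,scc[2]=?,scc[3]=?,scc[4]=?,scc[5]=?,scc[6]=0)
step 4: low=(low[0]=0,low[1]=2,low[2]=3,low[3]=?,low[4]=?,low[5]=?,low[6]=1); scc=(scc[0]=1,scc[1]=2,scc[2]=3,scc[3]=?,scc[4]=?,scc[5]=?,scc[6]=0)
step 5: low=(low[0]=0,low[1]=2,low[2]=3,low[3]=4,low[4]=?,low[5]=4,low[6]=1); scc=(scc[0]=1,scc[1]=2,scc[2]=3,scc[3]=?,scc[4]=?,scc[5]=?,scc[6]=0)
step 6: low=(low[0]=0,low[1]=2,low[2]=3,low[3]=4,low[4]=?,low[5]=4,low[6]=1); scc=(scc[0]=1,scc[1]=2,scc[2]=3,scc[3]=4,scc[4]=?,scc[5]=4,scc[6]=0)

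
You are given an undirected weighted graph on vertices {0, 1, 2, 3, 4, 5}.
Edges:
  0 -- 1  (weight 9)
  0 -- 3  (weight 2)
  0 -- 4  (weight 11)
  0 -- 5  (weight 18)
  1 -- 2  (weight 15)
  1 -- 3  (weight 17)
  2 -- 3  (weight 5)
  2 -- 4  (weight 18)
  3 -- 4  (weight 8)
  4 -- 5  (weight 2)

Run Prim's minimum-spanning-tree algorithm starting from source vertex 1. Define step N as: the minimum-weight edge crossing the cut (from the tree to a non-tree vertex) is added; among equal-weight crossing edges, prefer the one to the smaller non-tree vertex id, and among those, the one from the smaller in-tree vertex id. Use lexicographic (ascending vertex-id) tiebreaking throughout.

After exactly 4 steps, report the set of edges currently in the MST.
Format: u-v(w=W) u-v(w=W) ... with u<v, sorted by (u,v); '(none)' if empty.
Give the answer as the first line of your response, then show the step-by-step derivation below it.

0-1(w=9) 0-3(w=2) 2-3(w=5) 3-4(w=8)

step 1: add edge 0-1 (w=9); MST = {0-1(w=9)}
step 2: add edge 0-3 (w=2); MST = {0-1(w=9) 0-3(w=2)}
step 3: add edge 2-3 (w=5); MST = {0-1(w=9) 0-3(w=2) 2-3(w=5)}
step 4: add edge 3-4 (w=8); MST = {0-1(w=9) 0-3(w=2) 2-3(w=5) 3-4(w=8)}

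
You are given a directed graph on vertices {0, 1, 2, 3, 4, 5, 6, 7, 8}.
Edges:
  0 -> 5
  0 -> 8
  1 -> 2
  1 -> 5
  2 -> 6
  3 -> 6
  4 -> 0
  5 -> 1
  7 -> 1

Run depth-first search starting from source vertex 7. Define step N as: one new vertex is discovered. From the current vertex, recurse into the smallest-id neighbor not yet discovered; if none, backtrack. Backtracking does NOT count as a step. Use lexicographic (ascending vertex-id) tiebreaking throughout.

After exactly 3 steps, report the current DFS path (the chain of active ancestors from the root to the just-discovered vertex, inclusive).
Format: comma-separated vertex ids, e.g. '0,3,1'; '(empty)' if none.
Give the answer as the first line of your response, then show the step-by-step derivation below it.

7,1,2

step 1: discover 7; path=7; order=7
step 2: discover 1; path=7>1; order=7,1
step 3: discover 2; path=7>1>2; order=7,1,2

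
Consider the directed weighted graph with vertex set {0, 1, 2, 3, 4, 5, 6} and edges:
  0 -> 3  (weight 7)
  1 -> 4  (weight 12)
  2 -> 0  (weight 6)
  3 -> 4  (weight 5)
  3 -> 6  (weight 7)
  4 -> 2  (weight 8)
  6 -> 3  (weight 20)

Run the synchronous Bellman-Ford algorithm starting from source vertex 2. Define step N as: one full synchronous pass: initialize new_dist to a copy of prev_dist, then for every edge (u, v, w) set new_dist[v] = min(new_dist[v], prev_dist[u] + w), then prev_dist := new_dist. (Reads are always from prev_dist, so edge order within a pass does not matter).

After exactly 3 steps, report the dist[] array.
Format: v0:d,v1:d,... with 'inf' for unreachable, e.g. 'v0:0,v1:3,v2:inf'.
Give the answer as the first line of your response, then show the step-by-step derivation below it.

v0:6,v1:inf,v2:0,v3:13,v4:18,v5:inf,v6:20

step 1: dist = v0:6,v1:inf,v2:0,v3:inf,v4:inf,v5:inf,v6:inf
step 2: dist = v0:6,v1:inf,v2:0,v3:13,v4:inf,v5:inf,v6:inf
step 3: dist = v0:6,v1:inf,v2:0,v3:13,v4:18,v5:inf,v6:20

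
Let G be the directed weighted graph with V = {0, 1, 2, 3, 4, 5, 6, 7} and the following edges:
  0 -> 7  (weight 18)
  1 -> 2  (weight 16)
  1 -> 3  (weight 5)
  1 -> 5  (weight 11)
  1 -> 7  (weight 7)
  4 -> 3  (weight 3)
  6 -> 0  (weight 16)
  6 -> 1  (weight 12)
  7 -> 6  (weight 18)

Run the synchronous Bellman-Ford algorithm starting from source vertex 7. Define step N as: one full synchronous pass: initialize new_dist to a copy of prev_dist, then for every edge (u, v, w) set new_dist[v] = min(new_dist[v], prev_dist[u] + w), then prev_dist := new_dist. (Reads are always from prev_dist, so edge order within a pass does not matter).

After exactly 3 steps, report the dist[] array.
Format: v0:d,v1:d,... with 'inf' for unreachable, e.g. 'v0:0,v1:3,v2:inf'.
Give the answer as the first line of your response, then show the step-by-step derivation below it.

v0:34,v1:30,v2:46,v3:35,v4:inf,v5:41,v6:18,v7:0

step 1: dist = v0:inf,v1:inf,v2:inf,v3:inf,v4:inf,v5:inf,v6:18,v7:0
step 2: dist = v0:34,v1:30,v2:inf,v3:inf,v4:inf,v5:inf,v6:18,v7:0
step 3: dist = v0:34,v1:30,v2:46,v3:35,v4:inf,v5:41,v6:18,v7:0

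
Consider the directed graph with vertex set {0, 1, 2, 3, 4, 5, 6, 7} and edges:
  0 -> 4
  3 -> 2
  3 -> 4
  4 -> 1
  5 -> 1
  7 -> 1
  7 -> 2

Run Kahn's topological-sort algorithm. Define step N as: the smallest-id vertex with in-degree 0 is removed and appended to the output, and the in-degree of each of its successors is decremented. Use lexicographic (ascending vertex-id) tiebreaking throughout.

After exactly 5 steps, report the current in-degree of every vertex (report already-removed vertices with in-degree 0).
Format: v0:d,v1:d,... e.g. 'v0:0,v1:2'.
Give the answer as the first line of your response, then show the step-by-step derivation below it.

v0:0,v1:1,v2:1,v3:0,v4:0,v5:0,v6:0,v7:0

step 1: output 0; order=[0]; indeg=(0,3,2,0,1,0,0,0)
step 2: output 3; order=[0,3]; indeg=(0,3,1,0,0,0,0,0)
step 3: output 4; order=[0,3,4]; indeg=(0,2,1,0,0,0,0,0)
step 4: output 5; order=[0,3,4,5]; indeg=(0,1,1,0,0,0,0,0)
step 5: output 6; order=[0,3,4,5,6]; indeg=(0,1,1,0,0,0,0,0)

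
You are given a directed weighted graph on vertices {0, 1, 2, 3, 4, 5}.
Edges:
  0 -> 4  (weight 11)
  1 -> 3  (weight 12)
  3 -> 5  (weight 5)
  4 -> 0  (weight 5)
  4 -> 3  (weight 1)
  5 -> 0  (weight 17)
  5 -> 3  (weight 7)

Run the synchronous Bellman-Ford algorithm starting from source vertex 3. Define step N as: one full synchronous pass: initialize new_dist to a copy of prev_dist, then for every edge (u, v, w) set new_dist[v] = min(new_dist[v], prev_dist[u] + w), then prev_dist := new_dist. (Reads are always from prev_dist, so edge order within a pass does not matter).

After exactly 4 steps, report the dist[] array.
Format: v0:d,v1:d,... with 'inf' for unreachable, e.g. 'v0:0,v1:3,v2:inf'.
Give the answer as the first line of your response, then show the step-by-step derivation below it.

v0:22,v1:inf,v2:inf,v3:0,v4:33,v5:5

step 1: dist = v0:inf,v1:inf,v2:inf,v3:0,v4:inf,v5:5
step 2: dist = v0:22,v1:inf,v2:inf,v3:0,v4:inf,v5:5
step 3: dist = v0:22,v1:inf,v2:inf,v3:0,v4:33,v5:5
step 4: dist = v0:22,v1:inf,v2:inf,v3:0,v4:33,v5:5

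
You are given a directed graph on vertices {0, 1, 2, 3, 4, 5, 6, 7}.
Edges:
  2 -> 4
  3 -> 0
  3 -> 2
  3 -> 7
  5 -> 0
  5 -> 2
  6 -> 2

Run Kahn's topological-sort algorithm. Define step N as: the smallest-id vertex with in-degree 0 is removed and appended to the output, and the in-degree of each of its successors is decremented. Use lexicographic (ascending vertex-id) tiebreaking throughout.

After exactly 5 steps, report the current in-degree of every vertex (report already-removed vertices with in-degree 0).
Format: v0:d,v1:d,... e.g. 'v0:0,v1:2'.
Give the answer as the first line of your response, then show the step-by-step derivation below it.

v0:0,v1:0,v2:0,v3:0,v4:1,v5:0,v6:0,v7:0

step 1: output 1; order=[1]; indeg=(2,0,3,0,1,0,0,1)
step 2: output 3; order=[1,3]; indeg=(1,0,2,0,1,0,0,0)
step 3: output 5; order=[1,3,5]; indeg=(0,0,1,0,1,0,0,0)
step 4: output 0; order=[1,3,5,0]; indeg=(0,0,1,0,1,0,0,0)
step 5: output 6; order=[1,3,5,0,6]; indeg=(0,0,0,0,1,0,0,0)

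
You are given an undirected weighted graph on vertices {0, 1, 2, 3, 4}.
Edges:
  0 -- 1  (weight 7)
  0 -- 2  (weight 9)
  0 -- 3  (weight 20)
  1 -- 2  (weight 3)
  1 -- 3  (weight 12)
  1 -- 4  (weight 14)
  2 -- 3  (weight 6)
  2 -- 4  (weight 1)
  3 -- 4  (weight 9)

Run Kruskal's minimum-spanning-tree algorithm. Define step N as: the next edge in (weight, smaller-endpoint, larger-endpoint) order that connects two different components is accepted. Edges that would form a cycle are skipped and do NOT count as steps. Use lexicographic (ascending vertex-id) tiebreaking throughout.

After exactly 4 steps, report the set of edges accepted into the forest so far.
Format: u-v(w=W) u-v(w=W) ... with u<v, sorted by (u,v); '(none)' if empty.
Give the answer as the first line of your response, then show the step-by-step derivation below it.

0-1(w=7) 1-2(w=3) 2-3(w=6) 2-4(w=1)

step 1: add edge 2-4 (w=1); MST = {2-4(w=1)}
step 2: add edge 1-2 (w=3); MST = {1-2(w=3) 2-4(w=1)}
step 3: add edge 2-3 (w=6); MST = {1-2(w=3) 2-3(w=6) 2-4(w=1)}
step 4: add edge 0-1 (w=7); MST = {0-1(w=7) 1-2(w=3) 2-3(w=6) 2-4(w=1)}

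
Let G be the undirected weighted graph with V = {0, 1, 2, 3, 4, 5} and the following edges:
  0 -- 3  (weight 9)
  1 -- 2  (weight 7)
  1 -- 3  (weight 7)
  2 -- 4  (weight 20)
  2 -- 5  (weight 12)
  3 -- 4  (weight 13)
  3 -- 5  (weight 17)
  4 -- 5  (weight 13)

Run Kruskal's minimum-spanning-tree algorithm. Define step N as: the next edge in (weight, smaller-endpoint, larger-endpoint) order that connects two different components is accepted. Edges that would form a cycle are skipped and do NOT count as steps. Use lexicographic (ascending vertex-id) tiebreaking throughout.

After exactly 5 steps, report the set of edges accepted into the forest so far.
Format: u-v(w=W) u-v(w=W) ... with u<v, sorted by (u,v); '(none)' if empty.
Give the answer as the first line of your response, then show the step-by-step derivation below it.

0-3(w=9) 1-2(w=7) 1-3(w=7) 2-5(w=12) 3-4(w=13)

step 1: add edge 1-2 (w=7); MST = {1-2(w=7)}
step 2: add edge 1-3 (w=7); MST = {1-2(w=7) 1-3(w=7)}
step 3: add edge 0-3 (w=9); MST = {0-3(w=9) 1-2(w=7) 1-3(w=7)}
step 4: add edge 2-5 (w=12); MST = {0-3(w=9) 1-2(w=7) 1-3(w=7) 2-5(w=12)}
step 5: add edge 3-4 (w=13); MST = {0-3(w=9) 1-2(w=7) 1-3(w=7) 2-5(w=12) 3-4(w=13)}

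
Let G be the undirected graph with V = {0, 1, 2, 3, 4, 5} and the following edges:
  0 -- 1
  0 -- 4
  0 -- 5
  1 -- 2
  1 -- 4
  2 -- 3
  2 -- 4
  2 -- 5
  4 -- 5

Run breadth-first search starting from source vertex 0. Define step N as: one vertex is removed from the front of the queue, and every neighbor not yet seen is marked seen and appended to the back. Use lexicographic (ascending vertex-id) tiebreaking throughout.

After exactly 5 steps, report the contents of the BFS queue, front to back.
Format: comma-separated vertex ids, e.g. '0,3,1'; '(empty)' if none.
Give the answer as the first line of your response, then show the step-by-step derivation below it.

3

step 1: dequeue 0; queue=[1,4,5]; order=0
step 2: dequeue 1; queue=[4,5,2]; order=0,1
step 3: dequeue 4; queue=[5,2]; order=0,1,4
step 4: dequeue 5; queue=[2]; order=0,1,4,5
step 5: dequeue 2; queue=[3]; order=0,1,4,5,2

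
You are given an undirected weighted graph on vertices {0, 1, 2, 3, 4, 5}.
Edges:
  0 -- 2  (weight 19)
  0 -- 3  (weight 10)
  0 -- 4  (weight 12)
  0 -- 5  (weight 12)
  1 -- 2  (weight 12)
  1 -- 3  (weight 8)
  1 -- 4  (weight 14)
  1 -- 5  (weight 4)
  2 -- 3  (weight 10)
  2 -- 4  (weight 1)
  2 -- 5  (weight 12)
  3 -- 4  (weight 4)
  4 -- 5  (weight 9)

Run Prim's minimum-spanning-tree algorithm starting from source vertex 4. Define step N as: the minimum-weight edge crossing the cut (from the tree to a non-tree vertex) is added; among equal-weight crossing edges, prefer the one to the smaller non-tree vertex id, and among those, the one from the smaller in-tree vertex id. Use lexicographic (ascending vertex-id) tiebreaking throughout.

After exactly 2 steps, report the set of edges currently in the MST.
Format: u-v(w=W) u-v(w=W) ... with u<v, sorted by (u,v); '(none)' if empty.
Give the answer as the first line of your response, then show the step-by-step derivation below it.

2-4(w=1) 3-4(w=4)

step 1: add edge 2-4 (w=1); MST = {2-4(w=1)}
step 2: add edge 3-4 (w=4); MST = {2-4(w=1) 3-4(w=4)}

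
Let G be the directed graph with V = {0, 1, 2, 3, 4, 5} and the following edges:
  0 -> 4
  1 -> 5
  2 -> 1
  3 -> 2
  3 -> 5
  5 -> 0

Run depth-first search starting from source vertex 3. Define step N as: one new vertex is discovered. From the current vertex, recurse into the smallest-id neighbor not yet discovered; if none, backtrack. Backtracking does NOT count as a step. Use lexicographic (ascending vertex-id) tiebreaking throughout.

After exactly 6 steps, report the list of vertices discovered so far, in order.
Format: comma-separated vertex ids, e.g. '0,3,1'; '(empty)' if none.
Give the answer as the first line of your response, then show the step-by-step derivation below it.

3,2,1,5,0,4

step 1: discover 3; path=3; order=3
step 2: discover 2; path=3>2; order=3,2
step 3: discover 1; path=3>2>1; order=3,2,1
step 4: discover 5; path=3>2>1>5; order=3,2,1,5
step 5: discover 0; path=3>2>1>5>0; order=3,2,1,5,0
step 6: discover 4; path=3>2>1>5>0>4; order=3,2,1,5,0,4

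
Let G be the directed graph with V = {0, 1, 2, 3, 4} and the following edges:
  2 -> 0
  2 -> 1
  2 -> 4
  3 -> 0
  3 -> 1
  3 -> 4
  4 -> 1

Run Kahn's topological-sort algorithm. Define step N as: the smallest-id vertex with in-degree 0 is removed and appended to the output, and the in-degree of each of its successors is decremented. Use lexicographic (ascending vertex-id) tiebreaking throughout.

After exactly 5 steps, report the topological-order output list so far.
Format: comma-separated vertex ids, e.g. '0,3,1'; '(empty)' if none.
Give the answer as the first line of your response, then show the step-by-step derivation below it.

2,3,0,4,1

step 1: output 2; order=[2]; indeg=(1,2,0,0,1)
step 2: output 3; order=[2,3]; indeg=(0,1,0,0,0)
step 3: output 0; order=[2,3,0]; indeg=(0,1,0,0,0)
step 4: output 4; order=[2,3,0,4]; indeg=(0,0,0,0,0)
step 5: output 1; order=[2,3,0,4,1]; indeg=(0,0,0,0,0)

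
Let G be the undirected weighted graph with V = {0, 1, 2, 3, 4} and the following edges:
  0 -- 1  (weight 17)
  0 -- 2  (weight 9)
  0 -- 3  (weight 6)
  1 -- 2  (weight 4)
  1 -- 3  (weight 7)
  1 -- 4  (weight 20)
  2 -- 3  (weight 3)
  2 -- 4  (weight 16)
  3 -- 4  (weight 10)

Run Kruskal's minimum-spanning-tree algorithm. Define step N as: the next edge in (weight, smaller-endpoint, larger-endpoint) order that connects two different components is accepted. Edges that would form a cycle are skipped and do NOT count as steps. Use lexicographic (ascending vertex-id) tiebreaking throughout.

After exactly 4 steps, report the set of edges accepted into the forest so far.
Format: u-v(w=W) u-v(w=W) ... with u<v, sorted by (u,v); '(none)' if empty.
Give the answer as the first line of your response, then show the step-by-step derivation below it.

0-3(w=6) 1-2(w=4) 2-3(w=3) 3-4(w=10)

step 1: add edge 2-3 (w=3); MST = {2-3(w=3)}
step 2: add edge 1-2 (w=4); MST = {1-2(w=4) 2-3(w=3)}
step 3: add edge 0-3 (w=6); MST = {0-3(w=6) 1-2(w=4) 2-3(w=3)}
step 4: add edge 3-4 (w=10); MST = {0-3(w=6) 1-2(w=4) 2-3(w=3) 3-4(w=10)}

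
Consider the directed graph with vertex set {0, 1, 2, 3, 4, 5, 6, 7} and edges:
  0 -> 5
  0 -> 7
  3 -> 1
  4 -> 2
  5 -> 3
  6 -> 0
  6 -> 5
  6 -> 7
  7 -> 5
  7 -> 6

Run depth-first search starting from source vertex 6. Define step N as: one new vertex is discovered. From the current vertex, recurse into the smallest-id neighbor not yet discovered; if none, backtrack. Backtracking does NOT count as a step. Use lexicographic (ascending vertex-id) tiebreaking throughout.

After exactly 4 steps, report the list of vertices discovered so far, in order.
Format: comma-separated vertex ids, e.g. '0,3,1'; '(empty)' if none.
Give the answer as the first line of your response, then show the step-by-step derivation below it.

6,0,5,3

step 1: discover 6; path=6; order=6
step 2: discover 0; path=6>0; order=6,0
step 3: discover 5; path=6>0>5; order=6,0,5
step 4: discover 3; path=6>0>5>3; order=6,0,5,3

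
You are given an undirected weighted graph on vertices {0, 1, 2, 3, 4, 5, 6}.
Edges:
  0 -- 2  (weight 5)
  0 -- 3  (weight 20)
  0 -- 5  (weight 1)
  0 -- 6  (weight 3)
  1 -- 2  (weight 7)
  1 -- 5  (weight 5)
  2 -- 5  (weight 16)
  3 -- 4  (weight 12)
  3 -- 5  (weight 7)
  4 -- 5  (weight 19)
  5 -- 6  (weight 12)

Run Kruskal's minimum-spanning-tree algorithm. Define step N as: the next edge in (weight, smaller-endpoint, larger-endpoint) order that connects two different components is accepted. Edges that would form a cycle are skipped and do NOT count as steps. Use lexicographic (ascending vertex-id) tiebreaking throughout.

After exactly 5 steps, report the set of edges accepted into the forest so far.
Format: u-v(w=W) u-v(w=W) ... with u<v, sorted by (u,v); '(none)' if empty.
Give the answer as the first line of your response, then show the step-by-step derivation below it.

0-2(w=5) 0-5(w=1) 0-6(w=3) 1-5(w=5) 3-5(w=7)

step 1: add edge 0-5 (w=1); MST = {0-5(w=1)}
step 2: add edge 0-6 (w=3); MST = {0-5(w=1) 0-6(w=3)}
step 3: add edge 0-2 (w=5); MST = {0-2(w=5) 0-5(w=1) 0-6(w=3)}
step 4: add edge 1-5 (w=5); MST = {0-2(w=5) 0-5(w=1) 0-6(w=3) 1-5(w=5)}
step 5: add edge 3-5 (w=7); MST = {0-2(w=5) 0-5(w=1) 0-6(w=3) 1-5(w=5) 3-5(w=7)}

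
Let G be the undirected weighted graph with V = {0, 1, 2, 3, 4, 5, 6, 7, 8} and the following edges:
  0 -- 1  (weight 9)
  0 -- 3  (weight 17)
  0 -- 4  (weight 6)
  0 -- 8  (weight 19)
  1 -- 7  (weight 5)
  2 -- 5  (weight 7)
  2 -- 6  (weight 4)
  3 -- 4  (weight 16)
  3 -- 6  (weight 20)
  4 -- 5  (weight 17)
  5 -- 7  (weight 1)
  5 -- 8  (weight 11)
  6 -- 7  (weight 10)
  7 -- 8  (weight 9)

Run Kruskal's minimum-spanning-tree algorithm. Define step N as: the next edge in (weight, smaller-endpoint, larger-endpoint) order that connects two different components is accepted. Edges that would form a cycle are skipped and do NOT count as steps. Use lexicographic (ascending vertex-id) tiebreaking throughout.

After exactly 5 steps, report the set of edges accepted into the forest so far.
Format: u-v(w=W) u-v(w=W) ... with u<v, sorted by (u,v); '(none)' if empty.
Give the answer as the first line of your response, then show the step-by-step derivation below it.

0-4(w=6) 1-7(w=5) 2-5(w=7) 2-6(w=4) 5-7(w=1)

step 1: add edge 5-7 (w=1); MST = {5-7(w=1)}
step 2: add edge 2-6 (w=4); MST = {2-6(w=4) 5-7(w=1)}
step 3: add edge 1-7 (w=5); MST = {1-7(w=5) 2-6(w=4) 5-7(w=1)}
step 4: add edge 0-4 (w=6); MST = {0-4(w=6) 1-7(w=5) 2-6(w=4) 5-7(w=1)}
step 5: add edge 2-5 (w=7); MST = {0-4(w=6) 1-7(w=5) 2-5(w=7) 2-6(w=4) 5-7(w=1)}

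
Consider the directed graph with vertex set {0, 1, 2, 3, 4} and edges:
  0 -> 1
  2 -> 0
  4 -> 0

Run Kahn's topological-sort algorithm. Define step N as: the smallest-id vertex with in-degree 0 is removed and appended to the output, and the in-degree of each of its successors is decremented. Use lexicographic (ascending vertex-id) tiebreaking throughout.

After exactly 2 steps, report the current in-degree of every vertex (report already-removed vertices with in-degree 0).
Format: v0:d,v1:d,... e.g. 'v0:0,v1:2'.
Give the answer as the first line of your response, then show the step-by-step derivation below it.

v0:1,v1:1,v2:0,v3:0,v4:0

step 1: output 2; order=[2]; indeg=(1,1,0,0,0)
step 2: output 3; order=[2,3]; indeg=(1,1,0,0,0)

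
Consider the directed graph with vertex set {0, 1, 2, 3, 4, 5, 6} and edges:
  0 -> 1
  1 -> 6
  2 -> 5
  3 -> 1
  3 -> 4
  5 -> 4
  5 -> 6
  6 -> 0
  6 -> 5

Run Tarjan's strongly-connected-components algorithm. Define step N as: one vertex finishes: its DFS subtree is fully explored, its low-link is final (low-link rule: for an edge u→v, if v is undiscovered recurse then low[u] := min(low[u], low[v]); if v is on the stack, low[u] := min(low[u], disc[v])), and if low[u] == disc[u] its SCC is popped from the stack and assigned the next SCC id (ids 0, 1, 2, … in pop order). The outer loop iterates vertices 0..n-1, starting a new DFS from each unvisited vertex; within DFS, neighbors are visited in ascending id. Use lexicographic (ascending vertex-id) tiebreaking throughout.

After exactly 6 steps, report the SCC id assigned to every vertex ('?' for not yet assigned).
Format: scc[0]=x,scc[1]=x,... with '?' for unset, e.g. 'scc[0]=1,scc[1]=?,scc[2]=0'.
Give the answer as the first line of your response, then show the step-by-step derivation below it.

scc[0]=1,scc[1]=1,scc[2]=2,scc[3]=?,scc[4]=0,scc[5]=1,scc[6]=1

step 1: low=(low[0]=0,low[1]=1,low[2]=?,low[3]=?,low[4]=4,low[5]=3,low[6]=0); scc=(scc[0]=?,scc[1]=?,scc[2]=?,scc[3]=?,scc[4]=0,scc[5]=?,scc[6]=?)
step 2: low=(low[0]=0,low[1]=1,low[2]=?,low[3]=?,low[4]=4,low[5]=2,low[6]=0); scc=(scc[0]=?,scc[1]=?,scc[2]=?,scc[3]=?,scc[4]=0,scc[5]=?,scc[6]=?)
step 3: low=(low[0]=0,low[1]=1,low[2]=?,low[3]=?,low[4]=4,low[5]=2,low[6]=0); scc=(scc[0]=?,scc[1]=?,scc[2]=?,scc[3]=?,scc[4]=0,scc[5]=?,scc[6]=?)
step 4: low=(low[0]=0,low[1]=0,low[2]=?,low[3]=?,low[4]=4,low[5]=2,low[6]=0); scc=(scc[0]=?,scc[1]=?,scc[2]=?,scc[3]=?,scc[4]=0,scc[5]=?,scc[6]=?)
step 5: low=(low[0]=0,low[1]=0,low[2]=?,low[3]=?,low[4]=4,low[5]=2,low[6]=0); scc=(scc[0]=1,scc[1]=1,scc[2]=?,scc[3]=?,scc[4]=0,scc[5]=1,scc[6]=1)
step 6: low=(low[0]=0,low[1]=0,low[2]=5,low[3]=?,low[4]=4,low[5]=2,low[6]=0); scc=(scc[0]=1,scc[1]=1,scc[2]=2,scc[3]=?,scc[4]=0,scc[5]=1,scc[6]=1)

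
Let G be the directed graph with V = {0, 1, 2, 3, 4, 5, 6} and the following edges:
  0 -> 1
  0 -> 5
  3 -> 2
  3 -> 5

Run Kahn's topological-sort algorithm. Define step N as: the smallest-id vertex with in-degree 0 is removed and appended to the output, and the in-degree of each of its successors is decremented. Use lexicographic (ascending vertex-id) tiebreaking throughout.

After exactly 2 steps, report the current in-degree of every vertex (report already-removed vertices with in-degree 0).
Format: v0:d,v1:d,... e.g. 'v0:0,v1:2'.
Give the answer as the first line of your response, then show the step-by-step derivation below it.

v0:0,v1:0,v2:1,v3:0,v4:0,v5:1,v6:0

step 1: output 0; order=[0]; indeg=(0,0,1,0,0,1,0)
step 2: output 1; order=[0,1]; indeg=(0,0,1,0,0,1,0)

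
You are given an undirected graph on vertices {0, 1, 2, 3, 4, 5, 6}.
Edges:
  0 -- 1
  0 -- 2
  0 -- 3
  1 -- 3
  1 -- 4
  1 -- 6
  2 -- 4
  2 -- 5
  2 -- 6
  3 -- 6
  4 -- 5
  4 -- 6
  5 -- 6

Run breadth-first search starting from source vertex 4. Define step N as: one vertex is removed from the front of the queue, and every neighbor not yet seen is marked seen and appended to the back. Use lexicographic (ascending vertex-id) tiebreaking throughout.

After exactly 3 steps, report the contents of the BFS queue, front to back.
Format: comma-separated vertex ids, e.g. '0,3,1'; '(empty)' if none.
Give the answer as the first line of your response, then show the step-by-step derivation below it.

5,6,0,3

step 1: dequeue 4; queue=[1,2,5,6]; order=4
step 2: dequeue 1; queue=[2,5,6,0,3]; order=4,1
step 3: dequeue 2; queue=[5,6,0,3]; order=4,1,2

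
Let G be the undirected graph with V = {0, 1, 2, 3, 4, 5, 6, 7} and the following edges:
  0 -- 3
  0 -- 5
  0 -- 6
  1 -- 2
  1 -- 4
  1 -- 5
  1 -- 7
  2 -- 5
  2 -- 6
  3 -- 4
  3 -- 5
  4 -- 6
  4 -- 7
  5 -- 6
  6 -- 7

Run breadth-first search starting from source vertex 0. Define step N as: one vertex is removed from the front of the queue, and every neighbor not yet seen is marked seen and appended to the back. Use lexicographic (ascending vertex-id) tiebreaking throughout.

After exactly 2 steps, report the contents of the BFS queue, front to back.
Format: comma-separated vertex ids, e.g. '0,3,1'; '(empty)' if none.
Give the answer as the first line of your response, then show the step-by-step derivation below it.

5,6,4

step 1: dequeue 0; queue=[3,5,6]; order=0
step 2: dequeue 3; queue=[5,6,4]; order=0,3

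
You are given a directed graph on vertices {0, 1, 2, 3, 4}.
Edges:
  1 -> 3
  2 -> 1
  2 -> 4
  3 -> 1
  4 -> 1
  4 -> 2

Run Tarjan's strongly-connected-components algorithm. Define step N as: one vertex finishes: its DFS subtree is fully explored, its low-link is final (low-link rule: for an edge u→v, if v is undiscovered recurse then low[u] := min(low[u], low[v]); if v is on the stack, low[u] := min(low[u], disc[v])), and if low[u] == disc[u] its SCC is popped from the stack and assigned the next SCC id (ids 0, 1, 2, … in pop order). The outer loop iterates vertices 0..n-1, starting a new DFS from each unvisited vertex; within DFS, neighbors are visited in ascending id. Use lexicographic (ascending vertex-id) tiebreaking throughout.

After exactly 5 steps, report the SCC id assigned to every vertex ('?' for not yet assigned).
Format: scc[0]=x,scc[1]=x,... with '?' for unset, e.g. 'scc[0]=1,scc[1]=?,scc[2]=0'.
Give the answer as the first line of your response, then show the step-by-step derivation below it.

scc[0]=0,scc[1]=1,scc[2]=2,scc[3]=1,scc[4]=2

step 1: low=(low[0]=0,low[1]=?,low[2]=?,low[3]=?,low[4]=?); scc=(scc[0]=0,scc[1]=?,scc[2]=?,scc[3]=?,scc[4]=?)
step 2: low=(low[0]=0,low[1]=1,low[2]=?,low[3]=1,low[4]=?); scc=(scc[0]=0,scc[1]=?,scc[2]=?,scc[3]=?,scc[4]=?)
step 3: low=(low[0]=0,low[1]=1,low[2]=?,low[3]=1,low[4]=?); scc=(scc[0]=0,scc[1]=1,scc[2]=?,scc[3]=1,scc[4]=?)
step 4: low=(low[0]=0,low[1]=1,low[2]=3,low[3]=1,low[4]=3); scc=(scc[0]=0,scc[1]=1,scc[2]=?,scc[3]=1,scc[4]=?)
step 5: low=(low[0]=0,low[1]=1,low[2]=3,low[3]=1,low[4]=3); scc=(scc[0]=0,scc[1]=1,scc[2]=2,scc[3]=1,scc[4]=2)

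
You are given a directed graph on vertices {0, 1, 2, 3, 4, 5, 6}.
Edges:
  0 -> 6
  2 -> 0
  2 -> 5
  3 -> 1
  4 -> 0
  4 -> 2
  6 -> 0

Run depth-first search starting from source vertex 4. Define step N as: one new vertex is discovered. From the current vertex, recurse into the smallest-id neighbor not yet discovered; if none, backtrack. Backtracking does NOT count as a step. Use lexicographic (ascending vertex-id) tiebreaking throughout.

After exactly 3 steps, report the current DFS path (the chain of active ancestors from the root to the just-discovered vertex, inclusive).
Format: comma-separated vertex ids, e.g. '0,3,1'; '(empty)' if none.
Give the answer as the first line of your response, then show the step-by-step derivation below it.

4,0,6

step 1: discover 4; path=4; order=4
step 2: discover 0; path=4>0; order=4,0
step 3: discover 6; path=4>0>6; order=4,0,6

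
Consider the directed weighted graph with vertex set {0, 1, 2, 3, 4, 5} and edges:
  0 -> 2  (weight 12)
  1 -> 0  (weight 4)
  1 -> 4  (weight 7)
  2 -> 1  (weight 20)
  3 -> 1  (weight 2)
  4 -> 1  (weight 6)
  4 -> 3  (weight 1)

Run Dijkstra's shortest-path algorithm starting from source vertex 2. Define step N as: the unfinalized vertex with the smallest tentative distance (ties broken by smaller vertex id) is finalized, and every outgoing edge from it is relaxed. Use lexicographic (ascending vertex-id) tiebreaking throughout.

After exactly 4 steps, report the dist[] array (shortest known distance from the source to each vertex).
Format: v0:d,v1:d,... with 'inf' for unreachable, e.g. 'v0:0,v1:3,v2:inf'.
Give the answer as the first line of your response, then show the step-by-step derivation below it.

v0:24,v1:20,v2:0,v3:28,v4:27,v5:inf

step 1: dist = v0:inf,v1:20,v2:0,v3:inf,v4:inf,v5:inf
step 2: dist = v0:24,v1:20,v2:0,v3:inf,v4:27,v5:inf
step 3: dist = v0:24,v1:20,v2:0,v3:inf,v4:27,v5:inf
step 4: dist = v0:24,v1:20,v2:0,v3:28,v4:27,v5:inf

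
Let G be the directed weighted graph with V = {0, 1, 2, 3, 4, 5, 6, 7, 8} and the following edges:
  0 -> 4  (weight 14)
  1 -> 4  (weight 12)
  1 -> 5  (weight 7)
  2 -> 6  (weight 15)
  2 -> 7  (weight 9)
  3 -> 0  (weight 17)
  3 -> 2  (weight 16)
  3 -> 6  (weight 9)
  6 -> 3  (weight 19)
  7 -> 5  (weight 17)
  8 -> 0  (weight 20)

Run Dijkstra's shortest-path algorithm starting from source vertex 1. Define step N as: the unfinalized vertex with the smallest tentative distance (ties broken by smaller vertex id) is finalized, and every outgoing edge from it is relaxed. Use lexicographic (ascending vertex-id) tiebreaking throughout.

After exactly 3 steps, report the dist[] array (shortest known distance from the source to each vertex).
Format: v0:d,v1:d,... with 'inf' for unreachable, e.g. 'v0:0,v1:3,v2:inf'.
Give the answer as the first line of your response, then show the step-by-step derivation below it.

v0:inf,v1:0,v2:inf,v3:inf,v4:12,v5:7,v6:inf,v7:inf,v8:inf

step 1: dist = v0:inf,v1:0,v2:inf,v3:inf,v4:12,v5:7,v6:inf,v7:inf,v8:inf
step 2: dist = v0:inf,v1:0,v2:inf,v3:inf,v4:12,v5:7,v6:inf,v7:inf,v8:inf
step 3: dist = v0:inf,v1:0,v2:inf,v3:inf,v4:12,v5:7,v6:inf,v7:inf,v8:inf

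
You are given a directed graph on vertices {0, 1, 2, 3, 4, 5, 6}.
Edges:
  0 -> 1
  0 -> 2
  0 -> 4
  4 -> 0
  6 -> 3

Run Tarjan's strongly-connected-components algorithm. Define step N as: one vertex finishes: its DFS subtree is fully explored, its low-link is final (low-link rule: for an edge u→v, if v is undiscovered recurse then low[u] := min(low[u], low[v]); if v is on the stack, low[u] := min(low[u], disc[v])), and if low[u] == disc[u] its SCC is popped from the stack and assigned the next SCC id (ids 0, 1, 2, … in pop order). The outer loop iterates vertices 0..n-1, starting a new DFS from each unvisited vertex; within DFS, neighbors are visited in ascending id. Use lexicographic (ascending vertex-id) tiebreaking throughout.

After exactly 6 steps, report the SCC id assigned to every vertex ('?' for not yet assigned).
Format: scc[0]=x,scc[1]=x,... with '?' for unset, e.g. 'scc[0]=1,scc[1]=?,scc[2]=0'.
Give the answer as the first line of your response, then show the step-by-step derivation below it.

scc[0]=2,scc[1]=0,scc[2]=1,scc[3]=3,scc[4]=2,scc[5]=4,scc[6]=?

step 1: low=(low[0]=0,low[1]=1,low[2]=?,low[3]=?,low[4]=?,low[5]=?,low[6]=?); scc=(scc[0]=?,scc[1]=0,scc[2]=?,scc[3]=?,scc[4]=?,scc[5]=?,scc[6]=?)
step 2: low=(low[0]=0,low[1]=1,low[2]=2,low[3]=?,low[4]=?,low[5]=?,low[6]=?); scc=(scc[0]=?,scc[1]=0,scc[2]=1,scc[3]=?,scc[4]=?,scc[5]=?,scc[6]=?)
step 3: low=(low[0]=0,low[1]=1,low[2]=2,low[3]=?,low[4]=0,low[5]=?,low[6]=?); scc=(scc[0]=?,scc[1]=0,scc[2]=1,scc[3]=?,scc[4]=?,scc[5]=?,scc[6]=?)
step 4: low=(low[0]=0,low[1]=1,low[2]=2,low[3]=?,low[4]=0,low[5]=?,low[6]=?); scc=(scc[0]=2,scc[1]=0,scc[2]=1,scc[3]=?,scc[4]=2,scc[5]=?,scc[6]=?)
step 5: low=(low[0]=0,low[1]=1,low[2]=2,low[3]=4,low[4]=0,low[5]=?,low[6]=?); scc=(scc[0]=2,scc[1]=0,scc[2]=1,scc[3]=3,scc[4]=2,scc[5]=?,scc[6]=?)
step 6: low=(low[0]=0,low[1]=1,low[2]=2,low[3]=4,low[4]=0,low[5]=5,low[6]=?); scc=(scc[0]=2,scc[1]=0,scc[2]=1,scc[3]=3,scc[4]=2,scc[5]=4,scc[6]=?)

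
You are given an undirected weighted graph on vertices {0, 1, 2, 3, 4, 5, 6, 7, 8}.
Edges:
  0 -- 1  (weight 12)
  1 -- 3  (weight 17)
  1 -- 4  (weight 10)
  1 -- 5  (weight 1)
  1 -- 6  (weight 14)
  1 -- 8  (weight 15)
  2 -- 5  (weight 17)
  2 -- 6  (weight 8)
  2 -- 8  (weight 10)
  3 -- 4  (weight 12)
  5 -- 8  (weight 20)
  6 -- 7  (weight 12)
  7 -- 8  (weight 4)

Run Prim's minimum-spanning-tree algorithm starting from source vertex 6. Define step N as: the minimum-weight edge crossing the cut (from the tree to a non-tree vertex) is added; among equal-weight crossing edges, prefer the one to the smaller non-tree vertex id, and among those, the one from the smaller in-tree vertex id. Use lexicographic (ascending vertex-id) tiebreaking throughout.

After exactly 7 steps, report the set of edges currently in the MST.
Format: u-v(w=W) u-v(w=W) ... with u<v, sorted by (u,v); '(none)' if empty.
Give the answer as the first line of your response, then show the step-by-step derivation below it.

0-1(w=12) 1-4(w=10) 1-5(w=1) 1-6(w=14) 2-6(w=8) 2-8(w=10) 7-8(w=4)

step 1: add edge 2-6 (w=8); MST = {2-6(w=8)}
step 2: add edge 2-8 (w=10); MST = {2-6(w=8) 2-8(w=10)}
step 3: add edge 7-8 (w=4); MST = {2-6(w=8) 2-8(w=10) 7-8(w=4)}
step 4: add edge 1-6 (w=14); MST = {1-6(w=14) 2-6(w=8) 2-8(w=10) 7-8(w=4)}
step 5: add edge 1-5 (w=1); MST = {1-5(w=1) 1-6(w=14) 2-6(w=8) 2-8(w=10) 7-8(w=4)}
step 6: add edge 1-4 (w=10); MST = {1-4(w=10) 1-5(w=1) 1-6(w=14) 2-6(w=8) 2-8(w=10) 7-8(w=4)}
step 7: add edge 0-1 (w=12); MST = {0-1(w=12) 1-4(w=10) 1-5(w=1) 1-6(w=14) 2-6(w=8) 2-8(w=10) 7-8(w=4)}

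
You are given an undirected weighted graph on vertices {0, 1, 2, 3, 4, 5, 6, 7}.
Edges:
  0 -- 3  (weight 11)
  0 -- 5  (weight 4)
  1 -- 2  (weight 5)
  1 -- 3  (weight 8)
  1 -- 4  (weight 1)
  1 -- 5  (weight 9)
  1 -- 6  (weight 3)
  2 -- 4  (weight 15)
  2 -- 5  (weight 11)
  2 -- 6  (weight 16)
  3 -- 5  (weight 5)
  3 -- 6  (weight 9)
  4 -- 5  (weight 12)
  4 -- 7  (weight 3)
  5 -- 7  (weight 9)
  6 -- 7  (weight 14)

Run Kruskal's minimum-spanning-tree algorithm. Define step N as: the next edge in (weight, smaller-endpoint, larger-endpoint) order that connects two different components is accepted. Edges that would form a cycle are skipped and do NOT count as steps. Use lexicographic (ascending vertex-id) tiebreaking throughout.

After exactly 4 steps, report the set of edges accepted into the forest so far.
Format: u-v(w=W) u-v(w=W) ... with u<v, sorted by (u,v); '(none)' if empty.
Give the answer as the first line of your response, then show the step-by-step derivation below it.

0-5(w=4) 1-4(w=1) 1-6(w=3) 4-7(w=3)

step 1: add edge 1-4 (w=1); MST = {1-4(w=1)}
step 2: add edge 1-6 (w=3); MST = {1-4(w=1) 1-6(w=3)}
step 3: add edge 4-7 (w=3); MST = {1-4(w=1) 1-6(w=3) 4-7(w=3)}
step 4: add edge 0-5 (w=4); MST = {0-5(w=4) 1-4(w=1) 1-6(w=3) 4-7(w=3)}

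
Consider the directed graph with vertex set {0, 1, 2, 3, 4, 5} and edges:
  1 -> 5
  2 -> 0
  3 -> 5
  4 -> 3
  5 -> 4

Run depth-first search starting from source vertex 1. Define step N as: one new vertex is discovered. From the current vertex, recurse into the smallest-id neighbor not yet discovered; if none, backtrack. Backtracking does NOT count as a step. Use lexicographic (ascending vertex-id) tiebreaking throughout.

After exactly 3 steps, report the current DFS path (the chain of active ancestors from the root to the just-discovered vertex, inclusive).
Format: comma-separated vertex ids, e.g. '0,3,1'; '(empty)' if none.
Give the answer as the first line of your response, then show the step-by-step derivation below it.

1,5,4

step 1: discover 1; path=1; order=1
step 2: discover 5; path=1>5; order=1,5
step 3: discover 4; path=1>5>4; order=1,5,4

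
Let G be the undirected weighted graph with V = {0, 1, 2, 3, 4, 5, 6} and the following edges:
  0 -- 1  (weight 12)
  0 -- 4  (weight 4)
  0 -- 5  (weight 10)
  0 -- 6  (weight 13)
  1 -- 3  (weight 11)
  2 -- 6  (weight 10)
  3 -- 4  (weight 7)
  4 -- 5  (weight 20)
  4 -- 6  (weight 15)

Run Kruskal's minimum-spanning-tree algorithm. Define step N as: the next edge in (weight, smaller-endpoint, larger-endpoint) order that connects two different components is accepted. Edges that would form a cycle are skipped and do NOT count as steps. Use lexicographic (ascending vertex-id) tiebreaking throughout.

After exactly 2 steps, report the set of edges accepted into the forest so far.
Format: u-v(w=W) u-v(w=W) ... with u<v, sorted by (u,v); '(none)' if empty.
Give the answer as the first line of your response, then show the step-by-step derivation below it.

0-4(w=4) 3-4(w=7)

step 1: add edge 0-4 (w=4); MST = {0-4(w=4)}
step 2: add edge 3-4 (w=7); MST = {0-4(w=4) 3-4(w=7)}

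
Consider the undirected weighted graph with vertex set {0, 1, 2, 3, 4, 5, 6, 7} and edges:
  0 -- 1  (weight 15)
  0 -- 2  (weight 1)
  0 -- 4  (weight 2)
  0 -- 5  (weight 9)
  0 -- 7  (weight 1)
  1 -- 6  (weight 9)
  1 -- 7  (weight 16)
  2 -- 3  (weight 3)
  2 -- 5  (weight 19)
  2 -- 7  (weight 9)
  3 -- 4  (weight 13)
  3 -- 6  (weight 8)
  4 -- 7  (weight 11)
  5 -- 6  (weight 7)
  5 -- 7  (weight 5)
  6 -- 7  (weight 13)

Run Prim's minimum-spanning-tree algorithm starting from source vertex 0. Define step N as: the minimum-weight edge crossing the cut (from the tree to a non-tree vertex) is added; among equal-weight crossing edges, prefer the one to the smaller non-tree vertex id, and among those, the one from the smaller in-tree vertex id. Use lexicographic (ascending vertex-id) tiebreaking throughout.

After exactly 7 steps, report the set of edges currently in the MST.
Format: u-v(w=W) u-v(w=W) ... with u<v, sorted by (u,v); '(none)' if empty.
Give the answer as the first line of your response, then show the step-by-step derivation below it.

0-2(w=1) 0-4(w=2) 0-7(w=1) 1-6(w=9) 2-3(w=3) 5-6(w=7) 5-7(w=5)

step 1: add edge 0-2 (w=1); MST = {0-2(w=1)}
step 2: add edge 0-7 (w=1); MST = {0-2(w=1) 0-7(w=1)}
step 3: add edge 0-4 (w=2); MST = {0-2(w=1) 0-4(w=2) 0-7(w=1)}
step 4: add edge 2-3 (w=3); MST = {0-2(w=1) 0-4(w=2) 0-7(w=1) 2-3(w=3)}
step 5: add edge 5-7 (w=5); MST = {0-2(w=1) 0-4(w=2) 0-7(w=1) 2-3(w=3) 5-7(w=5)}
step 6: add edge 5-6 (w=7); MST = {0-2(w=1) 0-4(w=2) 0-7(w=1) 2-3(w=3) 5-6(w=7) 5-7(w=5)}
step 7: add edge 1-6 (w=9); MST = {0-2(w=1) 0-4(w=2) 0-7(w=1) 1-6(w=9) 2-3(w=3) 5-6(w=7) 5-7(w=5)}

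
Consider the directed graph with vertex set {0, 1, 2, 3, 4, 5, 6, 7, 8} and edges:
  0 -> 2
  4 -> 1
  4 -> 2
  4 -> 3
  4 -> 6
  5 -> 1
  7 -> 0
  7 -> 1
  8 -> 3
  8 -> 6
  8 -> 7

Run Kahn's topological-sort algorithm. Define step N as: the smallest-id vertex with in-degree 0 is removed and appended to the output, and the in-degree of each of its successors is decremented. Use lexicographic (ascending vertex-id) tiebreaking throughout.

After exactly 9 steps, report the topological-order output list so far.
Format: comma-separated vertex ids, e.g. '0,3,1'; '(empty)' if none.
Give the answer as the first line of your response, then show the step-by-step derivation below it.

4,5,8,3,6,7,0,1,2

step 1: output 4; order=[4]; indeg=(1,2,1,1,0,0,1,1,0)
step 2: output 5; order=[4,5]; indeg=(1,1,1,1,0,0,1,1,0)
step 3: output 8; order=[4,5,8]; indeg=(1,1,1,0,0,0,0,0,0)
step 4: output 3; order=[4,5,8,3]; indeg=(1,1,1,0,0,0,0,0,0)
step 5: output 6; order=[4,5,8,3,6]; indeg=(1,1,1,0,0,0,0,0,0)
step 6: output 7; order=[4,5,8,3,6,7]; indeg=(0,0,1,0,0,0,0,0,0)
step 7: output 0; order=[4,5,8,3,6,7,0]; indeg=(0,0,0,0,0,0,0,0,0)
step 8: output 1; order=[4,5,8,3,6,7,0,1]; indeg=(0,0,0,0,0,0,0,0,0)
step 9: output 2; order=[4,5,8,3,6,7,0,1,2]; indeg=(0,0,0,0,0,0,0,0,0)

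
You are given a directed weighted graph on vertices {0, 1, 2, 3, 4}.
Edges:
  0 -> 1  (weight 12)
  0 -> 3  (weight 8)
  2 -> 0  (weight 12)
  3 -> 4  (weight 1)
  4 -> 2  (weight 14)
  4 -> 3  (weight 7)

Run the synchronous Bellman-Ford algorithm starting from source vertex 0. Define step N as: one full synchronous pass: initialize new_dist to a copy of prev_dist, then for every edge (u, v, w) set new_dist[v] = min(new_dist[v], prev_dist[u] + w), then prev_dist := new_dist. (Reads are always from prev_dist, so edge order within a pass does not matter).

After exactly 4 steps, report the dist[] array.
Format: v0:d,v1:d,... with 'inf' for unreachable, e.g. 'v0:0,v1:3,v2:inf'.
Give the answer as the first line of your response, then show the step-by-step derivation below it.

v0:0,v1:12,v2:23,v3:8,v4:9

step 1: dist = v0:0,v1:12,v2:inf,v3:8,v4:inf
step 2: dist = v0:0,v1:12,v2:inf,v3:8,v4:9
step 3: dist = v0:0,v1:12,v2:23,v3:8,v4:9
step 4: dist = v0:0,v1:12,v2:23,v3:8,v4:9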